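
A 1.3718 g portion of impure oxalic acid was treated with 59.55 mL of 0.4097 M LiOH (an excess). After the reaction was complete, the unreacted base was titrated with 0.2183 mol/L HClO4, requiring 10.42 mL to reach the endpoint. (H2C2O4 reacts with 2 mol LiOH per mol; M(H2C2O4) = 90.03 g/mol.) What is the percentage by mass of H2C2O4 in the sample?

Total n(LiOH) added = 0.4097 x 0.05955 = 0.02440 mol.
n(HClO4) used = 0.2183 x 0.01042 = 0.002275 mol, which equals the excess n(LiOH).
So n(LiOH) consumed by the sample = 0.02440 - 0.002275 = 0.02212 mol.
n(H2C2O4) = 0.02212 / 2 = 0.01106 mol.
mass H2C2O4 = 0.01106 x 90.03 = 0.9959 g, so %H2C2O4 = 0.9959/1.3718 x 100 = 72.6%.

72.6%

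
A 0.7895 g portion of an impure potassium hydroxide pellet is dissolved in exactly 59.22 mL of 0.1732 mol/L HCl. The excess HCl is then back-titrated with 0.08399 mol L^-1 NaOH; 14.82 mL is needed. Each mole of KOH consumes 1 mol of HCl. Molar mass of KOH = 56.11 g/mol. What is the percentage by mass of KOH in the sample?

Total n(HCl) added = 0.1732 x 0.05922 = 0.01026 mol.
n(NaOH) used = 0.08399 x 0.01482 = 0.001245 mol, which equals the excess n(HCl).
So n(HCl) consumed by the sample = 0.01026 - 0.001245 = 0.009012 mol.
n(KOH) = 0.009012 / 1 = 0.009012 mol.
mass KOH = 0.009012 x 56.11 = 0.5057 g, so %KOH = 0.5057/0.7895 x 100 = 64.0%.

64.0%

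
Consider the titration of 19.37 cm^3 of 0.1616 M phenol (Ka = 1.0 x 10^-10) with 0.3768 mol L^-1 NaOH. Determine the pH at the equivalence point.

n(C6H5OH) = 0.1616 x 0.01937 = 0.003130 mol; V(NaOH) at equivalence = 0.003130/0.3768 = 0.008307 L.
At equivalence all the acid is converted to C6H5O-; total volume = 0.01937 + 0.008307 = 0.02768 L, so [C6H5O-] = 0.003130/0.02768 = 0.1131 M.
Kb = Kw/Ka = 1.0e-14 / 1.0 x 10^-10 = 0.000100.
[OH^-] = sqrt(Kb x [C6H5O-]) = sqrt(0.000100 x 0.1131) = 0.00336 M.
pOH = 2.47, so pH = 14.00 - 2.47 = 11.53.

11.53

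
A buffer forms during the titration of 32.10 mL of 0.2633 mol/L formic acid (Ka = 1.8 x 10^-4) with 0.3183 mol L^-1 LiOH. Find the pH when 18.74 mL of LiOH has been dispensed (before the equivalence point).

4.12

Initial n(HCOOH) = 0.2633 x 0.03210 = 0.008452 mol.
n(LiOH) added = 0.3183 x 0.01874 = 0.005965 mol, converting that many moles of HCOOH to HCOO-.
Remaining n(HCOOH) = 0.002487 mol; n(HCOO-) = 0.005965 mol.
By Henderson-Hasselbalch, pH = pKa + log([A^-]/[HA]) = 3.74 + log(0.005965/0.002487) = 3.74 + (+0.38) = 4.12.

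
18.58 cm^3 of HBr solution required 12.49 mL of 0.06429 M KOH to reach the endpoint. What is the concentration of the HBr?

n(KOH) delivered = 0.06429 x 0.01249 = 0.0008030 mol.
For a 1:1 reaction, n(HBr) = 0.0008030 mol.
[HBr] = 0.0008030 mol / 0.01858 L = 0.0432 M.

0.0432 M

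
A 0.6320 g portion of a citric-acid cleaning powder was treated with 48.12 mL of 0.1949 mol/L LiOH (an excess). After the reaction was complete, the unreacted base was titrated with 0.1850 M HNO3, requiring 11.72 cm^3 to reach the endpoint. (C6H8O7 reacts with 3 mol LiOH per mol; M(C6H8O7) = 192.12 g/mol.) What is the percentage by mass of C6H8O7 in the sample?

73.1%

Total n(LiOH) added = 0.1949 x 0.04812 = 0.009379 mol.
n(HNO3) used = 0.1850 x 0.01172 = 0.002168 mol, which equals the excess n(LiOH).
So n(LiOH) consumed by the sample = 0.009379 - 0.002168 = 0.007210 mol.
n(C6H8O7) = 0.007210 / 3 = 0.002403 mol.
mass C6H8O7 = 0.002403 x 192.12 = 0.4618 g, so %C6H8O7 = 0.4618/0.6320 x 100 = 73.1%.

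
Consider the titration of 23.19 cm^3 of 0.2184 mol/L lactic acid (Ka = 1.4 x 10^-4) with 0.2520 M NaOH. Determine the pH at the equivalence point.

n(HC3H5O3) = 0.2184 x 0.02319 = 0.005065 mol; V(NaOH) at equivalence = 0.005065/0.2520 = 0.02010 L.
At equivalence all the acid is converted to C3H5O3-; total volume = 0.02319 + 0.02010 = 0.04329 L, so [C3H5O3-] = 0.005065/0.04329 = 0.1170 M.
Kb = Kw/Ka = 1.0e-14 / 1.4 x 10^-4 = 7.14e-11.
[OH^-] = sqrt(Kb x [C3H5O3-]) = sqrt(7.14e-11 x 0.1170) = 2.89e-6 M.
pOH = 5.54, so pH = 14.00 - 5.54 = 8.46.

8.46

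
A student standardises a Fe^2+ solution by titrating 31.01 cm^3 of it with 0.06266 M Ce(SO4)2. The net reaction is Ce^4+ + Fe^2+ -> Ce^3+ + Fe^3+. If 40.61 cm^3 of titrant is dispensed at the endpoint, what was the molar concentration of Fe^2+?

n(Ce(SO4)2) = 0.06266 x 0.04061 = 0.002545 mol.
From the balanced equation, 1 mol Ce(SO4)2 reacts with 1 mol Fe^2+, so n(Fe^2+) = 0.002545 x 1/1 = 0.002545 mol.
[Fe^2+] = 0.002545 / 0.03101 L = 0.0821 M.

0.0821 M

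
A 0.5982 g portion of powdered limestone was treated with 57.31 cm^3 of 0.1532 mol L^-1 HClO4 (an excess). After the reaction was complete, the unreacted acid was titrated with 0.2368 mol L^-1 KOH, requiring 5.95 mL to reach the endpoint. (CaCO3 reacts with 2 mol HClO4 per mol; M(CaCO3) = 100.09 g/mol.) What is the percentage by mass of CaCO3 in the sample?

Total n(HClO4) added = 0.1532 x 0.05731 = 0.008780 mol.
n(KOH) used = 0.2368 x 0.005950 = 0.001409 mol, which equals the excess n(HClO4).
So n(HClO4) consumed by the sample = 0.008780 - 0.001409 = 0.007371 mol.
n(CaCO3) = 0.007371 / 2 = 0.003685 mol.
mass CaCO3 = 0.003685 x 100.09 = 0.3689 g, so %CaCO3 = 0.3689/0.5982 x 100 = 61.7%.

61.7%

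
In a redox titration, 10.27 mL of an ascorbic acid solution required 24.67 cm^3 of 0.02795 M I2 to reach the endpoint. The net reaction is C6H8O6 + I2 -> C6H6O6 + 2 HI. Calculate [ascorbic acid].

n(I2) = 0.02795 x 0.02467 = 0.0006895 mol.
From the balanced equation, 1 mol I2 reacts with 1 mol ascorbic acid, so n(ascorbic acid) = 0.0006895 x 1/1 = 0.0006895 mol.
[ascorbic acid] = 0.0006895 / 0.01027 L = 0.0671 M.

0.0671 M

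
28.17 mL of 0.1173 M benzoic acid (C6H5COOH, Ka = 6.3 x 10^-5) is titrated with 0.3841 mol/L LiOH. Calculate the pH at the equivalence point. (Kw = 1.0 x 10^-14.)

n(C6H5COOH) = 0.1173 x 0.02817 = 0.003304 mol; V(LiOH) at equivalence = 0.003304/0.3841 = 0.008603 L.
At equivalence all the acid is converted to C6H5COO-; total volume = 0.02817 + 0.008603 = 0.03677 L, so [C6H5COO-] = 0.003304/0.03677 = 0.08986 M.
Kb = Kw/Ka = 1.0e-14 / 6.3 x 10^-5 = 1.59e-10.
[OH^-] = sqrt(Kb x [C6H5COO-]) = sqrt(1.59e-10 x 0.08986) = 3.78e-6 M.
pOH = 5.42, so pH = 14.00 - 5.42 = 8.58.

8.58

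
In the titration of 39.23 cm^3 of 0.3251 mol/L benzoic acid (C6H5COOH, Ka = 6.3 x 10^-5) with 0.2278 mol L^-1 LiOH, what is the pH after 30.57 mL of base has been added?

4.28

Initial n(C6H5COOH) = 0.3251 x 0.03923 = 0.01275 mol.
n(LiOH) added = 0.2278 x 0.03057 = 0.006964 mol, converting that many moles of C6H5COOH to C6H5COO-.
Remaining n(C6H5COOH) = 0.005790 mol; n(C6H5COO-) = 0.006964 mol.
By Henderson-Hasselbalch, pH = pKa + log([A^-]/[HA]) = 4.20 + log(0.006964/0.005790) = 4.20 + (+0.08) = 4.28.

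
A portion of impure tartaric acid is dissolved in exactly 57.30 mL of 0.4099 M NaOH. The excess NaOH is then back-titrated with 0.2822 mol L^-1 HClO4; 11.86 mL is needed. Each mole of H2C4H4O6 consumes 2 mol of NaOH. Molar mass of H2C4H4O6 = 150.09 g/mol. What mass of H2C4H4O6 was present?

1.51 g

Total n(NaOH) added = 0.4099 x 0.05730 = 0.02349 mol.
n(HClO4) used = 0.2822 x 0.01186 = 0.003347 mol, which equals the excess n(NaOH).
So n(NaOH) consumed by the sample = 0.02349 - 0.003347 = 0.02014 mol.
n(H2C4H4O6) = 0.02014 / 2 = 0.01007 mol.
mass = 0.01007 mol x 150.09 g/mol = 1.51 g.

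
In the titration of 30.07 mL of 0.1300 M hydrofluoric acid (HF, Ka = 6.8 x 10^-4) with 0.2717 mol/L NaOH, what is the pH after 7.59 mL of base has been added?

Initial n(HF) = 0.1300 x 0.03007 = 0.003909 mol.
n(NaOH) added = 0.2717 x 0.007590 = 0.002062 mol, converting that many moles of HF to F-.
Remaining n(HF) = 0.001847 mol; n(F-) = 0.002062 mol.
By Henderson-Hasselbalch, pH = pKa + log([A^-]/[HA]) = 3.17 + log(0.002062/0.001847) = 3.17 + (+0.05) = 3.22.

3.22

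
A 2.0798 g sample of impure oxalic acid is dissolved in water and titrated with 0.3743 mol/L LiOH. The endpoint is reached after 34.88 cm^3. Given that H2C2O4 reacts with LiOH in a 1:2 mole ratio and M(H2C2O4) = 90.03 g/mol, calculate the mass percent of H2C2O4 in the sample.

28.3%

n(LiOH) = 0.3743 x 0.03488 = 0.01306 mol.
n(H2C2O4) = 0.01306 / 2 = 0.006528 mol.
mass of H2C2O4 = 0.006528 x 90.03 = 0.5877 g.
% purity = 0.5877 / 2.0798 x 100 = 28.3%.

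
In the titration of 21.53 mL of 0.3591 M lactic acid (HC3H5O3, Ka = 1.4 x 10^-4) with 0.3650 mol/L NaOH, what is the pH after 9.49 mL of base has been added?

Initial n(HC3H5O3) = 0.3591 x 0.02153 = 0.007731 mol.
n(NaOH) added = 0.3650 x 0.009490 = 0.003464 mol, converting that many moles of HC3H5O3 to C3H5O3-.
Remaining n(HC3H5O3) = 0.004268 mol; n(C3H5O3-) = 0.003464 mol.
By Henderson-Hasselbalch, pH = pKa + log([A^-]/[HA]) = 3.85 + log(0.003464/0.004268) = 3.85 + (-0.09) = 3.76.

3.76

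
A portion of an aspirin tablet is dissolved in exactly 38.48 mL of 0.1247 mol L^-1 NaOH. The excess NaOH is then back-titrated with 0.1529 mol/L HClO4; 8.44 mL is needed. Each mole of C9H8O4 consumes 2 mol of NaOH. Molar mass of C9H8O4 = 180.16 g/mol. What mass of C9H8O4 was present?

0.316 g

Total n(NaOH) added = 0.1247 x 0.03848 = 0.004798 mol.
n(HClO4) used = 0.1529 x 0.008440 = 0.001290 mol, which equals the excess n(NaOH).
So n(NaOH) consumed by the sample = 0.004798 - 0.001290 = 0.003508 mol.
n(C9H8O4) = 0.003508 / 2 = 0.001754 mol.
mass = 0.001754 mol x 180.16 g/mol = 0.316 g.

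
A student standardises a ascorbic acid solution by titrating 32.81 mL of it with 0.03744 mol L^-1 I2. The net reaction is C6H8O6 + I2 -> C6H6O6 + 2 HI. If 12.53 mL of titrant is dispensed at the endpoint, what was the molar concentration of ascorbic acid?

0.0143 M

n(I2) = 0.03744 x 0.01253 = 0.0004691 mol.
From the balanced equation, 1 mol I2 reacts with 1 mol ascorbic acid, so n(ascorbic acid) = 0.0004691 x 1/1 = 0.0004691 mol.
[ascorbic acid] = 0.0004691 / 0.03281 L = 0.0143 M.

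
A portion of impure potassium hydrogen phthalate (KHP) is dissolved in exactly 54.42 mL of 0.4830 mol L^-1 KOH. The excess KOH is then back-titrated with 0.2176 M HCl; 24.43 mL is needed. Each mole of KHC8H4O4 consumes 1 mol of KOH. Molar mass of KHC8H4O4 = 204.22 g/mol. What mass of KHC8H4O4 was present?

4.28 g

Total n(KOH) added = 0.4830 x 0.05442 = 0.02628 mol.
n(HCl) used = 0.2176 x 0.02443 = 0.005316 mol, which equals the excess n(KOH).
So n(KOH) consumed by the sample = 0.02628 - 0.005316 = 0.02097 mol.
n(KHC8H4O4) = 0.02097 / 1 = 0.02097 mol.
mass = 0.02097 mol x 204.22 g/mol = 4.28 g.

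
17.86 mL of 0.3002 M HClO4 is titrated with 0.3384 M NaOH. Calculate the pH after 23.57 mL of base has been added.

n(acid) = 0.3002 x 0.01786 = 0.005362 mol; n(NaOH) added = 0.3384 x 0.02357 = 0.007976 mol.
Base is in excess by 0.007976 - 0.005362 = 0.002615 mol in a total volume of 0.04143 L.
[OH^-] = 0.002615/0.04143 = 0.06311 M, so pOH = 1.20 and pH = 14.00 - 1.20 = 12.80.

12.80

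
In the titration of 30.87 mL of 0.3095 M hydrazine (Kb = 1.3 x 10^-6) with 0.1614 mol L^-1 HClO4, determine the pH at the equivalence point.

4.54

n(N2H4) = 0.3095 x 0.03087 = 0.009554 mol; V(HClO4) at equivalence = 0.009554/0.1614 = 0.05920 L.
At equivalence the base is fully converted to N2H5+; total volume = 0.09007 L, so [N2H5+] = 0.009554/0.09007 = 0.1061 M.
Ka(N2H5+) = Kw/Kb = 1.0e-14 / 1.3 x 10^-6 = 7.69e-9.
[H^+] = sqrt(Ka x [N2H5+]) = sqrt(7.69e-9 x 0.1061) = 2.86e-5 M.
pH = -log(2.86e-5) = 4.54.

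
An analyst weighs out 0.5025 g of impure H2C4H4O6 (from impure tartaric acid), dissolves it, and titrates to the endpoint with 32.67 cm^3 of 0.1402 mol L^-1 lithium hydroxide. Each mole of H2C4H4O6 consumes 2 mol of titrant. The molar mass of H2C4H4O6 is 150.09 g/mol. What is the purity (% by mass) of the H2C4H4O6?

68.4%

n(LiOH) = 0.1402 x 0.03267 = 0.004580 mol.
n(H2C4H4O6) = 0.004580 / 2 = 0.002290 mol.
mass of H2C4H4O6 = 0.002290 x 150.09 = 0.3437 g.
% purity = 0.3437 / 0.5025 x 100 = 68.4%.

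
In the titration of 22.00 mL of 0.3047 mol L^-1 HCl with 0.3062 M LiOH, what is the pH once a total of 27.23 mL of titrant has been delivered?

n(acid) = 0.3047 x 0.02200 = 0.006703 mol; n(LiOH) added = 0.3062 x 0.02723 = 0.008338 mol.
Base is in excess by 0.008338 - 0.006703 = 0.001634 mol in a total volume of 0.04923 L.
[OH^-] = 0.001634/0.04923 = 0.03320 M, so pOH = 1.48 and pH = 14.00 - 1.48 = 12.52.

12.52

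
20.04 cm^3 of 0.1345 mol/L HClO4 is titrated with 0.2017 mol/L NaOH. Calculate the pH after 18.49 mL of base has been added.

n(acid) = 0.1345 x 0.02004 = 0.002695 mol; n(NaOH) added = 0.2017 x 0.01849 = 0.003729 mol.
Base is in excess by 0.003729 - 0.002695 = 0.001034 mol in a total volume of 0.03853 L.
[OH^-] = 0.001034/0.03853 = 0.02684 M, so pOH = 1.57 and pH = 14.00 - 1.57 = 12.43.

12.43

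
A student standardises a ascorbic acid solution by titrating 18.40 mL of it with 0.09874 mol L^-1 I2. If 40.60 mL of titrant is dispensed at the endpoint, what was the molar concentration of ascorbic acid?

n(I2) = 0.09874 x 0.04060 = 0.004009 mol.
From the balanced equation, 1 mol I2 reacts with 1 mol ascorbic acid, so n(ascorbic acid) = 0.004009 x 1/1 = 0.004009 mol.
[ascorbic acid] = 0.004009 / 0.01840 L = 0.218 M.

0.218 M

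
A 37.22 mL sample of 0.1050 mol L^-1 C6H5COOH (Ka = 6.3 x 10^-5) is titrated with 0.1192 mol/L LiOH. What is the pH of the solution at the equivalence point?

n(C6H5COOH) = 0.1050 x 0.03722 = 0.003908 mol; V(LiOH) at equivalence = 0.003908/0.1192 = 0.03279 L.
At equivalence all the acid is converted to C6H5COO-; total volume = 0.03722 + 0.03279 = 0.07001 L, so [C6H5COO-] = 0.003908/0.07001 = 0.05583 M.
Kb = Kw/Ka = 1.0e-14 / 6.3 x 10^-5 = 1.59e-10.
[OH^-] = sqrt(Kb x [C6H5COO-]) = sqrt(1.59e-10 x 0.05583) = 2.98e-6 M.
pOH = 5.53, so pH = 14.00 - 5.53 = 8.47.

8.47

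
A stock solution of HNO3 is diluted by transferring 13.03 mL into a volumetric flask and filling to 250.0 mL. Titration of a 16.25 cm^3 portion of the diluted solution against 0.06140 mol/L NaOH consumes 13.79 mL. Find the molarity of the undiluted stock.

n(NaOH) = 0.06140 x 0.01379 = 0.0008467 mol.
n(HNO3) in the aliquot = 0.0008467 mol.
[diluted HNO3] = 0.0008467 / 0.01625 = 0.05210 M.
Dilution factor = 250.0/13.03 = 19.19, so [stock] = 0.05210 x 19.19 = 1.00 M.

1.00 M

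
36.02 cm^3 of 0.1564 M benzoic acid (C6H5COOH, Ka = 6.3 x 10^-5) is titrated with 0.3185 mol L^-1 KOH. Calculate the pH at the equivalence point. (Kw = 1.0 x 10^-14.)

8.61

n(C6H5COOH) = 0.1564 x 0.03602 = 0.005634 mol; V(KOH) at equivalence = 0.005634/0.3185 = 0.01769 L.
At equivalence all the acid is converted to C6H5COO-; total volume = 0.03602 + 0.01769 = 0.05371 L, so [C6H5COO-] = 0.005634/0.05371 = 0.1049 M.
Kb = Kw/Ka = 1.0e-14 / 6.3 x 10^-5 = 1.59e-10.
[OH^-] = sqrt(Kb x [C6H5COO-]) = sqrt(1.59e-10 x 0.1049) = 4.08e-6 M.
pOH = 5.39, so pH = 14.00 - 5.39 = 8.61.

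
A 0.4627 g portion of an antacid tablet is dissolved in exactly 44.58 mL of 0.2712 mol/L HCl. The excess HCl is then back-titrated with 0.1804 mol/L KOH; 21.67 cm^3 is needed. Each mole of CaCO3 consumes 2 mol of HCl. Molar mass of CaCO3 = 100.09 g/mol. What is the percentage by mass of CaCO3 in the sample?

Total n(HCl) added = 0.2712 x 0.04458 = 0.01209 mol.
n(KOH) used = 0.1804 x 0.02167 = 0.003909 mol, which equals the excess n(HCl).
So n(HCl) consumed by the sample = 0.01209 - 0.003909 = 0.008181 mol.
n(CaCO3) = 0.008181 / 2 = 0.004090 mol.
mass CaCO3 = 0.004090 x 100.09 = 0.4094 g, so %CaCO3 = 0.4094/0.4627 x 100 = 88.5%.

88.5%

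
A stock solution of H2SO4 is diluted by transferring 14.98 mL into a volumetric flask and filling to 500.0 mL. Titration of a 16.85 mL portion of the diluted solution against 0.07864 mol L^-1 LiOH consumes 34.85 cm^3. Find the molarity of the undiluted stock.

n(LiOH) = 0.07864 x 0.03485 = 0.002741 mol.
n(H2SO4) in the aliquot = 0.002741 x 1/2 = 0.001370 mol.
[diluted H2SO4] = 0.001370 / 0.01685 = 0.08132 M.
Dilution factor = 500.0/14.98 = 33.38, so [stock] = 0.08132 x 33.38 = 2.71 M.

2.71 M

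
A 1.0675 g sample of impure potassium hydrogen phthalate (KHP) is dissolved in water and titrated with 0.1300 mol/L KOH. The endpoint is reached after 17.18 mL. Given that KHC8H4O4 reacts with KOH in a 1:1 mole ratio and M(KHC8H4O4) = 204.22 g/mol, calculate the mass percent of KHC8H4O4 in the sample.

42.7%

n(KOH) = 0.1300 x 0.01718 = 0.002233 mol.
n(KHC8H4O4) = 0.002233 / 1 = 0.002233 mol.
mass of KHC8H4O4 = 0.002233 x 204.22 = 0.4561 g.
% purity = 0.4561 / 1.0675 x 100 = 42.7%.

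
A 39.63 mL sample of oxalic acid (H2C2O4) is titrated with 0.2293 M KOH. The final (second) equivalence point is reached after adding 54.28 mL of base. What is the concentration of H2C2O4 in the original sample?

n(KOH) = 0.2293 x 0.05428 = 0.01245 mol.
At the final (second) equivalence point, 2 mol OH^- react per mol H2C2O4, so n(H2C2O4) = 0.01245 / 2 = 0.006223 mol.
[H2C2O4] = 0.006223 / 0.03963 L = 0.157 M.

0.157 M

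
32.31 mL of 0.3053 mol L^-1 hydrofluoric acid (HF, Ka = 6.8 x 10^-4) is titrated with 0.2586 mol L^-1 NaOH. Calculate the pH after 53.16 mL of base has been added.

n(acid) = 0.3053 x 0.03231 = 0.009864 mol; n(NaOH) added = 0.2586 x 0.05316 = 0.01375 mol.
Base is in excess by 0.01375 - 0.009864 = 0.003883 mol in a total volume of 0.08547 L.
[OH^-] = 0.003883/0.08547 = 0.04543 M, so pOH = 1.34 and pH = 14.00 - 1.34 = 12.66.

12.66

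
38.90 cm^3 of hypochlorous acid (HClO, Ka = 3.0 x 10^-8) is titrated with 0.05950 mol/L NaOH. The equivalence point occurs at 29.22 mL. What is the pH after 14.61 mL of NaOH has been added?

14.61 mL is exactly half the equivalence volume (29.22/2), i.e. the half-equivalence point.
There, n(HA) = n(A^-), so pH = pKa = -log(3.0 x 10^-8) = 7.52.

7.52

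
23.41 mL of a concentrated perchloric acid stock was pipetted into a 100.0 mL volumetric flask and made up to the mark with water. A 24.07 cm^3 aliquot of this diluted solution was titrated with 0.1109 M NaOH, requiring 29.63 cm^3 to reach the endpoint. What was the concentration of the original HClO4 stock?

0.583 M

n(NaOH) = 0.1109 x 0.02963 = 0.003286 mol.
n(HClO4) in the aliquot = 0.003286 mol.
[diluted HClO4] = 0.003286 / 0.02407 = 0.1365 M.
Dilution factor = 100.0/23.41 = 4.272, so [stock] = 0.1365 x 4.272 = 0.583 M.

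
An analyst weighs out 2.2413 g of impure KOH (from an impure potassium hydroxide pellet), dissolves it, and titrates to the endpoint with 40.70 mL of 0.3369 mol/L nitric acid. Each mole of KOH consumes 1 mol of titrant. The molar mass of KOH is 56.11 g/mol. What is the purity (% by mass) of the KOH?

34.3%

n(HNO3) = 0.3369 x 0.04070 = 0.01371 mol.
n(KOH) = 0.01371 / 1 = 0.01371 mol.
mass of KOH = 0.01371 x 56.11 = 0.7694 g.
% purity = 0.7694 / 2.2413 x 100 = 34.3%.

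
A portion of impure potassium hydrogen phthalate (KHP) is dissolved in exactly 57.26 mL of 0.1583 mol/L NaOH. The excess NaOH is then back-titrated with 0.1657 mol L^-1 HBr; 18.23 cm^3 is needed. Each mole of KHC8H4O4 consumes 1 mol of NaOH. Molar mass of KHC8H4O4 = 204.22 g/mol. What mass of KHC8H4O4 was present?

1.23 g

Total n(NaOH) added = 0.1583 x 0.05726 = 0.009064 mol.
n(HBr) used = 0.1657 x 0.01823 = 0.003021 mol, which equals the excess n(NaOH).
So n(NaOH) consumed by the sample = 0.009064 - 0.003021 = 0.006044 mol.
n(KHC8H4O4) = 0.006044 / 1 = 0.006044 mol.
mass = 0.006044 mol x 204.22 g/mol = 1.23 g.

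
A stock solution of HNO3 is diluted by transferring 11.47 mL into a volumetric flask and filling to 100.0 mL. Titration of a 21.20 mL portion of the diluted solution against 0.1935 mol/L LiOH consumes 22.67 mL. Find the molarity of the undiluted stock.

1.80 M

n(LiOH) = 0.1935 x 0.02267 = 0.004387 mol.
n(HNO3) in the aliquot = 0.004387 mol.
[diluted HNO3] = 0.004387 / 0.02120 = 0.2069 M.
Dilution factor = 100.0/11.47 = 8.718, so [stock] = 0.2069 x 8.718 = 1.80 M.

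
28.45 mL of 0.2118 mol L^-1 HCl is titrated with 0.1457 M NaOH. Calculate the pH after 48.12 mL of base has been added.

n(acid) = 0.2118 x 0.02845 = 0.006026 mol; n(NaOH) added = 0.1457 x 0.04812 = 0.007011 mol.
Base is in excess by 0.007011 - 0.006026 = 0.0009854 mol in a total volume of 0.07657 L.
[OH^-] = 0.0009854/0.07657 = 0.01287 M, so pOH = 1.89 and pH = 14.00 - 1.89 = 12.11.

12.11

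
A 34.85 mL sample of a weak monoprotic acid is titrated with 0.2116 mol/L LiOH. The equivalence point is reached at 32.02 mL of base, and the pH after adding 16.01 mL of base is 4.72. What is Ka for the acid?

16.01 mL is half of the equivalence volume, so this is the half-equivalence point where [HA] = [A^-].
At half-equivalence pH = pKa, so pKa = 4.72.
Ka = 10^(-4.72) = 1.9 x 10^-5.

1.9 x 10^-5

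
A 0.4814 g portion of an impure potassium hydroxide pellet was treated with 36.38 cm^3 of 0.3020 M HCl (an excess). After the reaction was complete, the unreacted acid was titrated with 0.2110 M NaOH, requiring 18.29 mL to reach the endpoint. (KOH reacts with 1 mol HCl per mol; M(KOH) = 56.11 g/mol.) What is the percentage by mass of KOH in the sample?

83.1%

Total n(HCl) added = 0.3020 x 0.03638 = 0.01099 mol.
n(NaOH) used = 0.2110 x 0.01829 = 0.003859 mol, which equals the excess n(HCl).
So n(HCl) consumed by the sample = 0.01099 - 0.003859 = 0.007128 mol.
n(KOH) = 0.007128 / 1 = 0.007128 mol.
mass KOH = 0.007128 x 56.11 = 0.3999 g, so %KOH = 0.3999/0.4814 x 100 = 83.1%.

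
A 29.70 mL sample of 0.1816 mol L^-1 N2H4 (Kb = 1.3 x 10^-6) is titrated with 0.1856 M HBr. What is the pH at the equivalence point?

n(N2H4) = 0.1816 x 0.02970 = 0.005394 mol; V(HBr) at equivalence = 0.005394/0.1856 = 0.02906 L.
At equivalence the base is fully converted to N2H5+; total volume = 0.05876 L, so [N2H5+] = 0.005394/0.05876 = 0.09179 M.
Ka(N2H5+) = Kw/Kb = 1.0e-14 / 1.3 x 10^-6 = 7.69e-9.
[H^+] = sqrt(Ka x [N2H5+]) = sqrt(7.69e-9 x 0.09179) = 2.66e-5 M.
pH = -log(2.66e-5) = 4.58.

4.58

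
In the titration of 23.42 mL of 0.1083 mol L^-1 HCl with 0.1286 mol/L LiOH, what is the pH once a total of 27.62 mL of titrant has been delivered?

12.30

n(acid) = 0.1083 x 0.02342 = 0.002536 mol; n(LiOH) added = 0.1286 x 0.02762 = 0.003552 mol.
Base is in excess by 0.003552 - 0.002536 = 0.001016 mol in a total volume of 0.05104 L.
[OH^-] = 0.001016/0.05104 = 0.01990 M, so pOH = 1.70 and pH = 14.00 - 1.70 = 12.30.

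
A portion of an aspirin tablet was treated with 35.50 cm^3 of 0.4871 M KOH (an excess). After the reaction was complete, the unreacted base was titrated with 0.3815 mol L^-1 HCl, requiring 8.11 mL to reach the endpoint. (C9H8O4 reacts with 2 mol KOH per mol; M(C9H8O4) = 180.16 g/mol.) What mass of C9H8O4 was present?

1.28 g

Total n(KOH) added = 0.4871 x 0.03550 = 0.01729 mol.
n(HCl) used = 0.3815 x 0.008110 = 0.003094 mol, which equals the excess n(KOH).
So n(KOH) consumed by the sample = 0.01729 - 0.003094 = 0.01420 mol.
n(C9H8O4) = 0.01420 / 2 = 0.007099 mol.
mass = 0.007099 mol x 180.16 g/mol = 1.28 g.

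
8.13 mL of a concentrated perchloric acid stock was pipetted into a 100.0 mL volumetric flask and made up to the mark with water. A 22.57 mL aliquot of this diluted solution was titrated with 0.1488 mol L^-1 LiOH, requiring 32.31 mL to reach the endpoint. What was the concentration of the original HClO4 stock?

2.62 M

n(LiOH) = 0.1488 x 0.03231 = 0.004808 mol.
n(HClO4) in the aliquot = 0.004808 mol.
[diluted HClO4] = 0.004808 / 0.02257 = 0.2130 M.
Dilution factor = 100.0/8.130 = 12.30, so [stock] = 0.2130 x 12.30 = 2.62 M.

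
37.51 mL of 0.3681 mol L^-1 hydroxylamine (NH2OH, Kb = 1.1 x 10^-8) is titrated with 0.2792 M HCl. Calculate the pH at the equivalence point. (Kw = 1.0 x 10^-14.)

n(NH2OH) = 0.3681 x 0.03751 = 0.01381 mol; V(HCl) at equivalence = 0.01381/0.2792 = 0.04945 L.
At equivalence the base is fully converted to NH3OH+; total volume = 0.08696 L, so [NH3OH+] = 0.01381/0.08696 = 0.1588 M.
Ka(NH3OH+) = Kw/Kb = 1.0e-14 / 1.1 x 10^-8 = 9.09e-7.
[H^+] = sqrt(Ka x [NH3OH+]) = sqrt(9.09e-7 x 0.1588) = 0.000380 M.
pH = -log(0.000380) = 3.42.

3.42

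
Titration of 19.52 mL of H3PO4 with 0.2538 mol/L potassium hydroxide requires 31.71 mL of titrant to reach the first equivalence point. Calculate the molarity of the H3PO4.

0.412 M

n(KOH) = 0.2538 x 0.03171 = 0.008048 mol.
At the first equivalence point, 1 mol OH^- react per mol H3PO4, so n(H3PO4) = 0.008048 / 1 = 0.008048 mol.
[H3PO4] = 0.008048 / 0.01952 L = 0.412 M.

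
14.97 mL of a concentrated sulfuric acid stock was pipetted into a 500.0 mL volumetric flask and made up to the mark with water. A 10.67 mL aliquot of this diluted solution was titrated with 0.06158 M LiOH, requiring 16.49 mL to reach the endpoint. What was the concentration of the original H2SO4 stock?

n(LiOH) = 0.06158 x 0.01649 = 0.001015 mol.
n(H2SO4) in the aliquot = 0.001015 x 1/2 = 0.0005077 mol.
[diluted H2SO4] = 0.0005077 / 0.01067 = 0.04758 M.
Dilution factor = 500.0/14.97 = 33.40, so [stock] = 0.04758 x 33.40 = 1.59 M.

1.59 M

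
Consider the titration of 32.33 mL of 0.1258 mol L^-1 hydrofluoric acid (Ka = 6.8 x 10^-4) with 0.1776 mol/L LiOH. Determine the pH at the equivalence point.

8.02

n(HF) = 0.1258 x 0.03233 = 0.004067 mol; V(LiOH) at equivalence = 0.004067/0.1776 = 0.02290 L.
At equivalence all the acid is converted to F-; total volume = 0.03233 + 0.02290 = 0.05523 L, so [F-] = 0.004067/0.05523 = 0.07364 M.
Kb = Kw/Ka = 1.0e-14 / 6.8 x 10^-4 = 1.47e-11.
[OH^-] = sqrt(Kb x [F-]) = sqrt(1.47e-11 x 0.07364) = 1.04e-6 M.
pOH = 5.98, so pH = 14.00 - 5.98 = 8.02.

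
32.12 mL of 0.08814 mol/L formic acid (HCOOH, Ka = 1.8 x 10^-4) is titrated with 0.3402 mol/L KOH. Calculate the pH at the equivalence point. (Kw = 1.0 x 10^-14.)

n(HCOOH) = 0.08814 x 0.03212 = 0.002831 mol; V(KOH) at equivalence = 0.002831/0.3402 = 0.008322 L.
At equivalence all the acid is converted to HCOO-; total volume = 0.03212 + 0.008322 = 0.04044 L, so [HCOO-] = 0.002831/0.04044 = 0.07000 M.
Kb = Kw/Ka = 1.0e-14 / 1.8 x 10^-4 = 5.56e-11.
[OH^-] = sqrt(Kb x [HCOO-]) = sqrt(5.56e-11 x 0.07000) = 1.97e-6 M.
pOH = 5.71, so pH = 14.00 - 5.71 = 8.29.

8.29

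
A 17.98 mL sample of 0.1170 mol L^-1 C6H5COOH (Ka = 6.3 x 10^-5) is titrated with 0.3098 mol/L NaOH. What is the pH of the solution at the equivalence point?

n(C6H5COOH) = 0.1170 x 0.01798 = 0.002104 mol; V(NaOH) at equivalence = 0.002104/0.3098 = 0.006790 L.
At equivalence all the acid is converted to C6H5COO-; total volume = 0.01798 + 0.006790 = 0.02477 L, so [C6H5COO-] = 0.002104/0.02477 = 0.08493 M.
Kb = Kw/Ka = 1.0e-14 / 6.3 x 10^-5 = 1.59e-10.
[OH^-] = sqrt(Kb x [C6H5COO-]) = sqrt(1.59e-10 x 0.08493) = 3.67e-6 M.
pOH = 5.44, so pH = 14.00 - 5.44 = 8.56.

8.56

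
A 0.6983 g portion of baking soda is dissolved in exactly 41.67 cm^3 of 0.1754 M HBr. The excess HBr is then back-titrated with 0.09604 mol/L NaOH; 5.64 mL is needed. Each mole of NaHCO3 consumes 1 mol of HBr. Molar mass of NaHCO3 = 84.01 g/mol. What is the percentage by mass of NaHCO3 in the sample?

Total n(HBr) added = 0.1754 x 0.04167 = 0.007309 mol.
n(NaOH) used = 0.09604 x 0.005640 = 0.0005417 mol, which equals the excess n(HBr).
So n(HBr) consumed by the sample = 0.007309 - 0.0005417 = 0.006767 mol.
n(NaHCO3) = 0.006767 / 1 = 0.006767 mol.
mass NaHCO3 = 0.006767 x 84.01 = 0.5685 g, so %NaHCO3 = 0.5685/0.6983 x 100 = 81.4%.

81.4%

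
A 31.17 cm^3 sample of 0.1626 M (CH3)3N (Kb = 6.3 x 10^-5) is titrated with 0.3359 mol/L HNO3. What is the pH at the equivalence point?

5.38

n((CH3)3N) = 0.1626 x 0.03117 = 0.005068 mol; V(HNO3) at equivalence = 0.005068/0.3359 = 0.01509 L.
At equivalence the base is fully converted to (CH3)3NH+; total volume = 0.04626 L, so [(CH3)3NH+] = 0.005068/0.04626 = 0.1096 M.
Ka((CH3)3NH+) = Kw/Kb = 1.0e-14 / 6.3 x 10^-5 = 1.59e-10.
[H^+] = sqrt(Ka x [(CH3)3NH+]) = sqrt(1.59e-10 x 0.1096) = 4.17e-6 M.
pH = -log(4.17e-6) = 5.38.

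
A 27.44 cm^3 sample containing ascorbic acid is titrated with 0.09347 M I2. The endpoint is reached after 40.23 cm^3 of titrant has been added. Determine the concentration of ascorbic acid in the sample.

0.137 M

n(I2) = 0.09347 x 0.04023 = 0.003760 mol.
From the balanced equation, 1 mol I2 reacts with 1 mol ascorbic acid, so n(ascorbic acid) = 0.003760 x 1/1 = 0.003760 mol.
[ascorbic acid] = 0.003760 / 0.02744 L = 0.137 M.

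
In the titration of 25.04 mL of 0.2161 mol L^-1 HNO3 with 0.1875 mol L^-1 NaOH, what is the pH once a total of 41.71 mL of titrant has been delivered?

n(acid) = 0.2161 x 0.02504 = 0.005411 mol; n(NaOH) added = 0.1875 x 0.04171 = 0.007821 mol.
Base is in excess by 0.007821 - 0.005411 = 0.002409 mol in a total volume of 0.06675 L.
[OH^-] = 0.002409/0.06675 = 0.03610 M, so pOH = 1.44 and pH = 14.00 - 1.44 = 12.56.

12.56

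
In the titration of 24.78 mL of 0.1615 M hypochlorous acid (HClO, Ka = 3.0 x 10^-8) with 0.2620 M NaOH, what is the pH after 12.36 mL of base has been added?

8.15

Initial n(HClO) = 0.1615 x 0.02478 = 0.004002 mol.
n(NaOH) added = 0.2620 x 0.01236 = 0.003238 mol, converting that many moles of HClO to ClO-.
Remaining n(HClO) = 0.0007636 mol; n(ClO-) = 0.003238 mol.
By Henderson-Hasselbalch, pH = pKa + log([A^-]/[HA]) = 7.52 + log(0.003238/0.0007636) = 7.52 + (+0.63) = 8.15.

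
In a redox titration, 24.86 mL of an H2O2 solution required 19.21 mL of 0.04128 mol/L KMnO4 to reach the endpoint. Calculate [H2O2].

n(KMnO4) = 0.04128 x 0.01921 = 0.0007930 mol.
From the balanced equation, 2 mol KMnO4 reacts with 5 mol H2O2, so n(H2O2) = 0.0007930 x 5/2 = 0.001982 mol.
[H2O2] = 0.001982 / 0.02486 L = 0.0797 M.

0.0797 M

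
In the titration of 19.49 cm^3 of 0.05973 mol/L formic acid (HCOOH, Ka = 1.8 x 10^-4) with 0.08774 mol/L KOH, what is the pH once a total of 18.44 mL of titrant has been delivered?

12.08

n(acid) = 0.05973 x 0.01949 = 0.001164 mol; n(KOH) added = 0.08774 x 0.01844 = 0.001618 mol.
Base is in excess by 0.001618 - 0.001164 = 0.0004538 mol in a total volume of 0.03793 L.
[OH^-] = 0.0004538/0.03793 = 0.01196 M, so pOH = 1.92 and pH = 14.00 - 1.92 = 12.08.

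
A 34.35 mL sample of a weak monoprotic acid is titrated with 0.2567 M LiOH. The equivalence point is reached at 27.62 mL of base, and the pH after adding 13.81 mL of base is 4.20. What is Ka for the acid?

6.3 x 10^-5

13.81 mL is half of the equivalence volume, so this is the half-equivalence point where [HA] = [A^-].
At half-equivalence pH = pKa, so pKa = 4.20.
Ka = 10^(-4.20) = 6.3 x 10^-5.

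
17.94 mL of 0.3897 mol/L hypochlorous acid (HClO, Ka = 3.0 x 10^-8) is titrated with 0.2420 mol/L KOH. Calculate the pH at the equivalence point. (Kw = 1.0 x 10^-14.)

10.35

n(HClO) = 0.3897 x 0.01794 = 0.006991 mol; V(KOH) at equivalence = 0.006991/0.2420 = 0.02889 L.
At equivalence all the acid is converted to ClO-; total volume = 0.01794 + 0.02889 = 0.04683 L, so [ClO-] = 0.006991/0.04683 = 0.1493 M.
Kb = Kw/Ka = 1.0e-14 / 3.0 x 10^-8 = 3.33e-7.
[OH^-] = sqrt(Kb x [ClO-]) = sqrt(3.33e-7 x 0.1493) = 0.000223 M.
pOH = 3.65, so pH = 14.00 - 3.65 = 10.35.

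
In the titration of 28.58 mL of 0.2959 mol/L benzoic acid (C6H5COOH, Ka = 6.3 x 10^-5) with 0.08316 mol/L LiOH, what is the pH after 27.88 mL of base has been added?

3.78

Initial n(C6H5COOH) = 0.2959 x 0.02858 = 0.008457 mol.
n(LiOH) added = 0.08316 x 0.02788 = 0.002319 mol, converting that many moles of C6H5COOH to C6H5COO-.
Remaining n(C6H5COOH) = 0.006138 mol; n(C6H5COO-) = 0.002319 mol.
By Henderson-Hasselbalch, pH = pKa + log([A^-]/[HA]) = 4.20 + log(0.002319/0.006138) = 4.20 + (-0.42) = 3.78.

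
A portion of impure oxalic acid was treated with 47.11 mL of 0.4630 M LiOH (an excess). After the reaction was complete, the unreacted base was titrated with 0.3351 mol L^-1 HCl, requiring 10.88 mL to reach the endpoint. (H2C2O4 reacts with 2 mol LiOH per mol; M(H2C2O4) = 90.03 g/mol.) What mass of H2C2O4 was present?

Total n(LiOH) added = 0.4630 x 0.04711 = 0.02181 mol.
n(HCl) used = 0.3351 x 0.01088 = 0.003646 mol, which equals the excess n(LiOH).
So n(LiOH) consumed by the sample = 0.02181 - 0.003646 = 0.01817 mol.
n(H2C2O4) = 0.01817 / 2 = 0.009083 mol.
mass = 0.009083 mol x 90.03 g/mol = 0.818 g.

0.818 g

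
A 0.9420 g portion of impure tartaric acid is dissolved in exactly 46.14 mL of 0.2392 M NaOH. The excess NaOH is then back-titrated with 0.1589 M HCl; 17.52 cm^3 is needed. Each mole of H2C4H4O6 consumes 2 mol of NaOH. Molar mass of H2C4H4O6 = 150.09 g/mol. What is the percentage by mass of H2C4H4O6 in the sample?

65.7%

Total n(NaOH) added = 0.2392 x 0.04614 = 0.01104 mol.
n(HCl) used = 0.1589 x 0.01752 = 0.002784 mol, which equals the excess n(NaOH).
So n(NaOH) consumed by the sample = 0.01104 - 0.002784 = 0.008253 mol.
n(H2C4H4O6) = 0.008253 / 2 = 0.004126 mol.
mass H2C4H4O6 = 0.004126 x 150.09 = 0.6193 g, so %H2C4H4O6 = 0.6193/0.9420 x 100 = 65.7%.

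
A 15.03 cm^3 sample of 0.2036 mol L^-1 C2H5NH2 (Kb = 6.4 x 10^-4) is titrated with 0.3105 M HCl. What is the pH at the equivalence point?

5.86

n(C2H5NH2) = 0.2036 x 0.01503 = 0.003060 mol; V(HCl) at equivalence = 0.003060/0.3105 = 0.009855 L.
At equivalence the base is fully converted to C2H5NH3+; total volume = 0.02489 L, so [C2H5NH3+] = 0.003060/0.02489 = 0.1230 M.
Ka(C2H5NH3+) = Kw/Kb = 1.0e-14 / 6.4 x 10^-4 = 1.56e-11.
[H^+] = sqrt(Ka x [C2H5NH3+]) = sqrt(1.56e-11 x 0.1230) = 1.39e-6 M.
pH = -log(1.39e-6) = 5.86.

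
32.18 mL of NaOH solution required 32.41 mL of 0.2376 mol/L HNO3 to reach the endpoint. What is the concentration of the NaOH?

n(HNO3) delivered = 0.2376 x 0.03241 = 0.007701 mol.
For a 1:1 reaction, n(NaOH) = 0.007701 mol.
[NaOH] = 0.007701 mol / 0.03218 L = 0.239 M.

0.239 M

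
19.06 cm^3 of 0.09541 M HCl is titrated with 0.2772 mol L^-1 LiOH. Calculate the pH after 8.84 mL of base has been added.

n(acid) = 0.09541 x 0.01906 = 0.001819 mol; n(LiOH) added = 0.2772 x 0.008840 = 0.002450 mol.
Base is in excess by 0.002450 - 0.001819 = 0.0006319 mol in a total volume of 0.02790 L.
[OH^-] = 0.0006319/0.02790 = 0.02265 M, so pOH = 1.64 and pH = 14.00 - 1.64 = 12.36.

12.36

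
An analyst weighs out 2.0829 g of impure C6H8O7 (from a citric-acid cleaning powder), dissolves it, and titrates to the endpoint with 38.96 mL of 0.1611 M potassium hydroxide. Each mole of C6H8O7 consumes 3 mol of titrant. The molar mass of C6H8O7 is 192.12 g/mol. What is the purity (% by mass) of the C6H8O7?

n(KOH) = 0.1611 x 0.03896 = 0.006276 mol.
n(C6H8O7) = 0.006276 / 3 = 0.002092 mol.
mass of C6H8O7 = 0.002092 x 192.12 = 0.4019 g.
% purity = 0.4019 / 2.0829 x 100 = 19.3%.

19.3%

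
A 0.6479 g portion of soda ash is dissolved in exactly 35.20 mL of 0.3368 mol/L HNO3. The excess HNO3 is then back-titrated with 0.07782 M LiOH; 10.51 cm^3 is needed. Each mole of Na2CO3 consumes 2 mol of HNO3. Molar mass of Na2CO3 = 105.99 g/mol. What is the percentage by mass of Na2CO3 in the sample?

90.3%

Total n(HNO3) added = 0.3368 x 0.03520 = 0.01186 mol.
n(LiOH) used = 0.07782 x 0.01051 = 0.0008179 mol, which equals the excess n(HNO3).
So n(HNO3) consumed by the sample = 0.01186 - 0.0008179 = 0.01104 mol.
n(Na2CO3) = 0.01104 / 2 = 0.005519 mol.
mass Na2CO3 = 0.005519 x 105.99 = 0.5849 g, so %Na2CO3 = 0.5849/0.6479 x 100 = 90.3%.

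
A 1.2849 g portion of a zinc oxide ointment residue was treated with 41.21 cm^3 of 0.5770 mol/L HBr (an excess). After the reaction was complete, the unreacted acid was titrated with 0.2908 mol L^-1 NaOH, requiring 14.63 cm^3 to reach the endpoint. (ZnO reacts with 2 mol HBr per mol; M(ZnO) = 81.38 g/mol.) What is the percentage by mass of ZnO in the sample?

61.8%

Total n(HBr) added = 0.5770 x 0.04121 = 0.02378 mol.
n(NaOH) used = 0.2908 x 0.01463 = 0.004254 mol, which equals the excess n(HBr).
So n(HBr) consumed by the sample = 0.02378 - 0.004254 = 0.01952 mol.
n(ZnO) = 0.01952 / 2 = 0.009762 mol.
mass ZnO = 0.009762 x 81.38 = 0.7944 g, so %ZnO = 0.7944/1.2849 x 100 = 61.8%.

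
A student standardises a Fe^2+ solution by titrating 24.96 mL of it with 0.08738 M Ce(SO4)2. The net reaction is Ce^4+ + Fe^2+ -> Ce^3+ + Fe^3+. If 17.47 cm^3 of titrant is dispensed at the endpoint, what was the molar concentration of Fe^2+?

n(Ce(SO4)2) = 0.08738 x 0.01747 = 0.001527 mol.
From the balanced equation, 1 mol Ce(SO4)2 reacts with 1 mol Fe^2+, so n(Fe^2+) = 0.001527 x 1/1 = 0.001527 mol.
[Fe^2+] = 0.001527 / 0.02496 L = 0.0612 M.

0.0612 M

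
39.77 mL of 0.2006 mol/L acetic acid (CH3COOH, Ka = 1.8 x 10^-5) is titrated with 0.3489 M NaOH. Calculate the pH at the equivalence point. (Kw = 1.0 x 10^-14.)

n(CH3COOH) = 0.2006 x 0.03977 = 0.007978 mol; V(NaOH) at equivalence = 0.007978/0.3489 = 0.02287 L.
At equivalence all the acid is converted to CH3COO-; total volume = 0.03977 + 0.02287 = 0.06264 L, so [CH3COO-] = 0.007978/0.06264 = 0.1274 M.
Kb = Kw/Ka = 1.0e-14 / 1.8 x 10^-5 = 5.56e-10.
[OH^-] = sqrt(Kb x [CH3COO-]) = sqrt(5.56e-10 x 0.1274) = 8.41e-6 M.
pOH = 5.08, so pH = 14.00 - 5.08 = 8.92.

8.92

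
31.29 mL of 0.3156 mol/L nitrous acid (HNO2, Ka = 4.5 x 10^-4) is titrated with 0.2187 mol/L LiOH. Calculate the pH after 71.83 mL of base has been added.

n(acid) = 0.3156 x 0.03129 = 0.009875 mol; n(LiOH) added = 0.2187 x 0.07183 = 0.01571 mol.
Base is in excess by 0.01571 - 0.009875 = 0.005834 mol in a total volume of 0.1031 L.
[OH^-] = 0.005834/0.1031 = 0.05658 M, so pOH = 1.25 and pH = 14.00 - 1.25 = 12.75.

12.75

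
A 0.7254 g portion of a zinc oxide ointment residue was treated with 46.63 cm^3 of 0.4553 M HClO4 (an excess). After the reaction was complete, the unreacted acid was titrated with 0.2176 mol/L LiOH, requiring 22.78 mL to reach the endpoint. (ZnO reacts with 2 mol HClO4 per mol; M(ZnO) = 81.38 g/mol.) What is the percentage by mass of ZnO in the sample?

91.3%

Total n(HClO4) added = 0.4553 x 0.04663 = 0.02123 mol.
n(LiOH) used = 0.2176 x 0.02278 = 0.004957 mol, which equals the excess n(HClO4).
So n(HClO4) consumed by the sample = 0.02123 - 0.004957 = 0.01627 mol.
n(ZnO) = 0.01627 / 2 = 0.008137 mol.
mass ZnO = 0.008137 x 81.38 = 0.6622 g, so %ZnO = 0.6622/0.7254 x 100 = 91.3%.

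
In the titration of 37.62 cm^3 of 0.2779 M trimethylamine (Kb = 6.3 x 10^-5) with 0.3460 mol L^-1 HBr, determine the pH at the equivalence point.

n((CH3)3N) = 0.2779 x 0.03762 = 0.01045 mol; V(HBr) at equivalence = 0.01045/0.3460 = 0.03022 L.
At equivalence the base is fully converted to (CH3)3NH+; total volume = 0.06784 L, so [(CH3)3NH+] = 0.01045/0.06784 = 0.1541 M.
Ka((CH3)3NH+) = Kw/Kb = 1.0e-14 / 6.3 x 10^-5 = 1.59e-10.
[H^+] = sqrt(Ka x [(CH3)3NH+]) = sqrt(1.59e-10 x 0.1541) = 4.95e-6 M.
pH = -log(4.95e-6) = 5.31.

5.31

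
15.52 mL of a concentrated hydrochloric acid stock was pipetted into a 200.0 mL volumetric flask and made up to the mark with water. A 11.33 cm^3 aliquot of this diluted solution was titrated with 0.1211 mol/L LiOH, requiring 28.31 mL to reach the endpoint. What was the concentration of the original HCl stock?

n(LiOH) = 0.1211 x 0.02831 = 0.003428 mol.
n(HCl) in the aliquot = 0.003428 mol.
[diluted HCl] = 0.003428 / 0.01133 = 0.3026 M.
Dilution factor = 200.0/15.52 = 12.89, so [stock] = 0.3026 x 12.89 = 3.90 M.

3.90 M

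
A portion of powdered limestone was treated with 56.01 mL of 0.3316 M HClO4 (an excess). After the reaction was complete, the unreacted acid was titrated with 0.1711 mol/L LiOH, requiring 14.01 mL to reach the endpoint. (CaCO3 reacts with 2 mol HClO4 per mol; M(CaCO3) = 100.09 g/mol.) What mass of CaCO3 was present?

0.810 g

Total n(HClO4) added = 0.3316 x 0.05601 = 0.01857 mol.
n(LiOH) used = 0.1711 x 0.01401 = 0.002397 mol, which equals the excess n(HClO4).
So n(HClO4) consumed by the sample = 0.01857 - 0.002397 = 0.01618 mol.
n(CaCO3) = 0.01618 / 2 = 0.008088 mol.
mass = 0.008088 mol x 100.09 g/mol = 0.810 g.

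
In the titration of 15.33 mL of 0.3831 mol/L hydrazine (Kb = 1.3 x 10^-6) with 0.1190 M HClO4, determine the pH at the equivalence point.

4.58

n(N2H4) = 0.3831 x 0.01533 = 0.005873 mol; V(HClO4) at equivalence = 0.005873/0.1190 = 0.04935 L.
At equivalence the base is fully converted to N2H5+; total volume = 0.06468 L, so [N2H5+] = 0.005873/0.06468 = 0.09080 M.
Ka(N2H5+) = Kw/Kb = 1.0e-14 / 1.3 x 10^-6 = 7.69e-9.
[H^+] = sqrt(Ka x [N2H5+]) = sqrt(7.69e-9 x 0.09080) = 2.64e-5 M.
pH = -log(2.64e-5) = 4.58.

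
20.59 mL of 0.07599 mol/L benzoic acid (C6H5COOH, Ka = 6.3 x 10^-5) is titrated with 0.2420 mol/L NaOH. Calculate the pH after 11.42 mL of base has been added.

n(acid) = 0.07599 x 0.02059 = 0.001565 mol; n(NaOH) added = 0.2420 x 0.01142 = 0.002764 mol.
Base is in excess by 0.002764 - 0.001565 = 0.001199 mol in a total volume of 0.03201 L.
[OH^-] = 0.001199/0.03201 = 0.03746 M, so pOH = 1.43 and pH = 14.00 - 1.43 = 12.57.

12.57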